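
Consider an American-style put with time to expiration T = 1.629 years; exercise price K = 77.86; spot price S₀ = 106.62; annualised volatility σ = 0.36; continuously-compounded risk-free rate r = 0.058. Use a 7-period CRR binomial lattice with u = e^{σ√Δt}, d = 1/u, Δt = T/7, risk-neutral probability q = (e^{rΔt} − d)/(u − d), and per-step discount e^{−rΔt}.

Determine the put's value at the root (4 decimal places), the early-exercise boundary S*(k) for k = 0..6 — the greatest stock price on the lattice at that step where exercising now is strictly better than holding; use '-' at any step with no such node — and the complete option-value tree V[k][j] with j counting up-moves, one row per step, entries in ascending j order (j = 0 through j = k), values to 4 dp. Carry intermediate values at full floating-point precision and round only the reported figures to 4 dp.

price = 4.4648
boundary = - - - - 53.2293 44.7433 53.2293
tree:
4.4648
7.1684 1.8359
11.2085 3.2535 0.4435
16.9602 5.6624 0.8913 0.0000
24.6307 9.6191 1.7911 0.0000 0.0000
33.1167 15.7935 3.5993 0.0000 0.0000 0.0000
40.2497 24.6307 7.2331 0.0000 0.0000 0.0000 0.0000
46.2456 33.1167 14.5354 0.0000 0.0000 0.0000 0.0000 0.0000

params: Δt=0.23271 u=1.18966 d=0.84058 q=0.49562 e^(-rΔt)=0.98659
t_7 payoffs: 46.2456 33.1167 14.5354 0.0000 0.0000 0.0000 0.0000 0.0000
t_6: node(6,0) S=37.6103 payoff=40.2497 vs cont=39.2059 → 40.2497 [stop]  node(6,1) S=53.2293 payoff=24.6307 vs cont=23.5869 → 24.6307 [stop]  node(6,2) S=75.3346 payoff=2.5254 vs cont=7.2331 → 7.2331 [wait]  node(6,3) S=106.6200 payoff=0.0000 vs cont=0.0000 → 0.0000 [wait]  node(6,4) S=150.8978 payoff=0.0000 vs cont=0.0000 → 0.0000 [wait]  node(6,5) S=213.5634 payoff=0.0000 vs cont=0.0000 → 0.0000 [wait]  node(6,6) S=302.2533 payoff=0.0000 vs cont=0.0000 → 0.0000 [wait]  ⇒ S*(6)=53.2293
t_5: node(5,0) S=44.7433 payoff=33.1167 vs cont=32.0728 → 33.1167 [stop]  node(5,1) S=63.3246 payoff=14.5354 vs cont=15.7935 → 15.7935 [wait]  node(5,2) S=89.6224 payoff=0.0000 vs cont=3.5993 → 3.5993 [wait]  node(5,3) S=126.8413 payoff=0.0000 vs cont=0.0000 → 0.0000 [wait]  node(5,4) S=179.5167 payoff=0.0000 vs cont=0.0000 → 0.0000 [wait]  node(5,5) S=254.0674 payoff=0.0000 vs cont=0.0000 → 0.0000 [wait]  ⇒ S*(5)=44.7433
t_4: node(4,0) S=53.2293 payoff=24.6307 vs cont=24.2021 → 24.6307 [stop]  node(4,1) S=75.3346 payoff=2.5254 vs cont=9.6191 → 9.6191 [wait]  node(4,2) S=106.6200 payoff=0.0000 vs cont=1.7911 → 1.7911 [wait]  node(4,3) S=150.8978 payoff=0.0000 vs cont=0.0000 → 0.0000 [wait]  node(4,4) S=213.5634 payoff=0.0000 vs cont=0.0000 → 0.0000 [wait]  ⇒ S*(4)=53.2293
t_3: node(3,0) S=63.3246 payoff=14.5354 vs cont=16.9602 → 16.9602 [wait]  node(3,1) S=89.6224 payoff=0.0000 vs cont=5.6624 → 5.6624 [wait]  node(3,2) S=126.8413 payoff=0.0000 vs cont=0.8913 → 0.8913 [wait]  node(3,3) S=179.5167 payoff=0.0000 vs cont=0.0000 → 0.0000 [wait]  ⇒ S*(3)=-
t_2: node(2,0) S=75.3346 payoff=2.5254 vs cont=11.2085 → 11.2085 [wait]  node(2,1) S=106.6200 payoff=0.0000 vs cont=3.2535 → 3.2535 [wait]  node(2,2) S=150.8978 payoff=0.0000 vs cont=0.4435 → 0.4435 [wait]  ⇒ S*(2)=-
t_1: node(1,0) S=89.6224 payoff=0.0000 vs cont=7.1684 → 7.1684 [wait]  node(1,1) S=126.8413 payoff=0.0000 vs cont=1.8359 → 1.8359 [wait]  ⇒ S*(1)=-
t_0: node(0,0) S=106.6200 payoff=0.0000 vs cont=4.4648 → 4.4648 [wait]  ⇒ S*(0)=-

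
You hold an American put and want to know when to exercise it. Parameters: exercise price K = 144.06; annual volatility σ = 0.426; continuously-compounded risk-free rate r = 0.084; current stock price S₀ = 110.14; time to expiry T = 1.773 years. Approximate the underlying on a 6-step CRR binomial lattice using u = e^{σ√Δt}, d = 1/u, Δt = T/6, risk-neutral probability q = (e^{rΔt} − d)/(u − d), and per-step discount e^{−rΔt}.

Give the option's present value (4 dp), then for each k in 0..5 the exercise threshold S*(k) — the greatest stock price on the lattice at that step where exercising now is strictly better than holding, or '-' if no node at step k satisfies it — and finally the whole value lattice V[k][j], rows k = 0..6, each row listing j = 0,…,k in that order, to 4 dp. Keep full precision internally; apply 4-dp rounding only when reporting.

price = 39.9258
boundary = - 87.3724 69.3112 87.3724 69.3112 87.3724
tree:
39.9258
56.6876 24.9262
74.7488 38.3285 12.5783
89.0765 56.6876 21.6258 4.0274
100.4425 74.7488 35.9308 8.1941 0.0000
109.4589 89.0765 56.6876 16.6717 0.0000 0.0000
116.6115 100.4425 74.7488 33.9200 0.0000 0.0000 0.0000

params: Δt=0.29550 u=1.26058 d=0.79328 q=0.49615 e^(-rΔt)=0.97548
t_6 payoffs: 116.6115 100.4425 74.7488 33.9200 0.0000 0.0000 0.0000
t_5: node(5,0) S=34.6011 payoff=109.4589 vs cont=105.9270 → 109.4589 [stop]  node(5,1) S=54.9835 payoff=89.0765 vs cont=85.5447 → 89.0765 [stop]  node(5,2) S=87.3724 payoff=56.6876 vs cont=53.1558 → 56.6876 [stop]  node(5,3) S=138.8405 payoff=5.2195 vs cont=16.6717 → 16.6717 [wait]  node(5,4) S=220.6267 payoff=0.0000 vs cont=0.0000 → 0.0000 [wait]  node(5,5) S=350.5903 payoff=0.0000 vs cont=0.0000 → 0.0000 [wait]  ⇒ S*(5)=87.3724
t_4: node(4,0) S=43.6175 payoff=100.4425 vs cont=96.9106 → 100.4425 [stop]  node(4,1) S=69.3112 payoff=74.7488 vs cont=71.2170 → 74.7488 [stop]  node(4,2) S=110.1400 payoff=33.9200 vs cont=35.9308 → 35.9308 [wait]  node(4,3) S=175.0197 payoff=0.0000 vs cont=8.1941 → 8.1941 [wait]  node(4,4) S=278.1179 payoff=0.0000 vs cont=0.0000 → 0.0000 [wait]  ⇒ S*(4)=69.3112
t_3: node(3,0) S=54.9835 payoff=89.0765 vs cont=85.5447 → 89.0765 [stop]  node(3,1) S=87.3724 payoff=56.6876 vs cont=54.1290 → 56.6876 [stop]  node(3,2) S=138.8405 payoff=5.2195 vs cont=21.6258 → 21.6258 [wait]  node(3,3) S=220.6267 payoff=0.0000 vs cont=4.0274 → 4.0274 [wait]  ⇒ S*(3)=87.3724
t_2: node(2,0) S=69.3112 payoff=74.7488 vs cont=71.2170 → 74.7488 [stop]  node(2,1) S=110.1400 payoff=33.9200 vs cont=38.3285 → 38.3285 [wait]  node(2,2) S=175.0197 payoff=0.0000 vs cont=12.5783 → 12.5783 [wait]  ⇒ S*(2)=69.3112
t_1: node(1,0) S=87.3724 payoff=56.6876 vs cont=55.2894 → 56.6876 [stop]  node(1,1) S=138.8405 payoff=5.2195 vs cont=24.9262 → 24.9262 [wait]  ⇒ S*(1)=87.3724
t_0: node(0,0) S=110.1400 payoff=33.9200 vs cont=39.9258 → 39.9258 [wait]  ⇒ S*(0)=-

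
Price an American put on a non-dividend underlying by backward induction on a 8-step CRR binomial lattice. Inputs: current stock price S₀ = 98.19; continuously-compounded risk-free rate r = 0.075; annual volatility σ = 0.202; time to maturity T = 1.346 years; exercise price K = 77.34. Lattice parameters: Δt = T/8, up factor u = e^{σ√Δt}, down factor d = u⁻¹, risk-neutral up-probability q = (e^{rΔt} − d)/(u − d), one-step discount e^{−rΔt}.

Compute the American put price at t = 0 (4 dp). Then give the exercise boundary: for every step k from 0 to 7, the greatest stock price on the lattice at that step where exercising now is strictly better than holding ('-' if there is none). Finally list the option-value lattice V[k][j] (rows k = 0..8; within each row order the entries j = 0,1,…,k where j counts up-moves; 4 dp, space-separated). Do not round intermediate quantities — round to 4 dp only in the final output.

Δt=0.16825  u=1.08639  d=0.92048  q=0.55584  discount=0.98746
step 8 (expiry): payoffs max(K−S,0) = 26.7351 17.6143 6.8496 0.0000 0.0000 0.0000 0.0000 0.0000 0.0000
step 7: (k=7,j=0): S=54.9765, (K−S)⁺=22.3635, hold=21.3937 ⇒ V=22.3635 exercise | (k=7,j=1): S=64.8852, (K−S)⁺=12.4548, hold=11.4850 ⇒ V=12.4548 exercise | (k=7,j=2): S=76.5798, (K−S)⁺=0.7602, hold=3.0042 ⇒ V=3.0042 continue | (k=7,j=3): S=90.3822, (K−S)⁺=0.0000, hold=0.0000 ⇒ V=0.0000 continue | (k=7,j=4): S=106.6723, (K−S)⁺=0.0000, hold=0.0000 ⇒ V=0.0000 continue | (k=7,j=5): S=125.8984, (K−S)⁺=0.0000, hold=0.0000 ⇒ V=0.0000 continue | (k=7,j=6): S=148.5897, (K−S)⁺=0.0000, hold=0.0000 ⇒ V=0.0000 continue | (k=7,j=7): S=175.3709, (K−S)⁺=0.0000, hold=0.0000 ⇒ V=0.0000 continue  boundary S*=64.8852
step 6: (k=6,j=0): S=59.7257, (K−S)⁺=17.6143, hold=16.6445 ⇒ V=17.6143 exercise | (k=6,j=1): S=70.4904, (K−S)⁺=6.8496, hold=7.1114 ⇒ V=7.1114 continue | (k=6,j=2): S=83.1953, (K−S)⁺=0.0000, hold=1.3176 ⇒ V=1.3176 continue | (k=6,j=3): S=98.1900, (K−S)⁺=0.0000, hold=0.0000 ⇒ V=0.0000 continue | (k=6,j=4): S=115.8873, (K−S)⁺=0.0000, hold=0.0000 ⇒ V=0.0000 continue | (k=6,j=5): S=136.7743, (K−S)⁺=0.0000, hold=0.0000 ⇒ V=0.0000 continue | (k=6,j=6): S=161.4259, (K−S)⁺=0.0000, hold=0.0000 ⇒ V=0.0000 continue  boundary S*=59.7257
step 5: (k=5,j=0): S=64.8852, (K−S)⁺=12.4548, hold=11.6287 ⇒ V=12.4548 exercise | (k=5,j=1): S=76.5798, (K−S)⁺=0.7602, hold=3.8422 ⇒ V=3.8422 continue | (k=5,j=2): S=90.3822, (K−S)⁺=0.0000, hold=0.5779 ⇒ V=0.5779 continue | (k=5,j=3): S=106.6723, (K−S)⁺=0.0000, hold=0.0000 ⇒ V=0.0000 continue | (k=5,j=4): S=125.8984, (K−S)⁺=0.0000, hold=0.0000 ⇒ V=0.0000 continue | (k=5,j=5): S=148.5897, (K−S)⁺=0.0000, hold=0.0000 ⇒ V=0.0000 continue  boundary S*=64.8852
step 4: (k=4,j=0): S=70.4904, (K−S)⁺=6.8496, hold=7.5714 ⇒ V=7.5714 continue | (k=4,j=1): S=83.1953, (K−S)⁺=0.0000, hold=2.0023 ⇒ V=2.0023 continue | (k=4,j=2): S=98.1900, (K−S)⁺=0.0000, hold=0.2535 ⇒ V=0.2535 continue | (k=4,j=3): S=115.8873, (K−S)⁺=0.0000, hold=0.0000 ⇒ V=0.0000 continue | (k=4,j=4): S=136.7743, (K−S)⁺=0.0000, hold=0.0000 ⇒ V=0.0000 continue  boundary S*=-
step 3: (k=3,j=0): S=76.5798, (K−S)⁺=0.7602, hold=4.4198 ⇒ V=4.4198 continue | (k=3,j=1): S=90.3822, (K−S)⁺=0.0000, hold=1.0173 ⇒ V=1.0173 continue | (k=3,j=2): S=106.6723, (K−S)⁺=0.0000, hold=0.1112 ⇒ V=0.1112 continue | (k=3,j=3): S=125.8984, (K−S)⁺=0.0000, hold=0.0000 ⇒ V=0.0000 continue  boundary S*=-
step 2: (k=2,j=0): S=83.1953, (K−S)⁺=0.0000, hold=2.4968 ⇒ V=2.4968 continue | (k=2,j=1): S=98.1900, (K−S)⁺=0.0000, hold=0.5072 ⇒ V=0.5072 continue | (k=2,j=2): S=115.8873, (K−S)⁺=0.0000, hold=0.0488 ⇒ V=0.0488 continue  boundary S*=-
step 1: (k=1,j=0): S=90.3822, (K−S)⁺=0.0000, hold=1.3735 ⇒ V=1.3735 continue | (k=1,j=1): S=106.6723, (K−S)⁺=0.0000, hold=0.2492 ⇒ V=0.2492 continue  boundary S*=-
step 0: (k=0,j=0): S=98.1900, (K−S)⁺=0.0000, hold=0.7392 ⇒ V=0.7392 continue  boundary S*=-

price = 0.7392
boundary = - - - - - 64.8852 59.7257 64.8852
tree:
0.7392
1.3735 0.2492
2.4968 0.5072 0.0488
4.4198 1.0173 0.1112 0.0000
7.5714 2.0023 0.2535 0.0000 0.0000
12.4548 3.8422 0.5779 0.0000 0.0000 0.0000
17.6143 7.1114 1.3176 0.0000 0.0000 0.0000 0.0000
22.3635 12.4548 3.0042 0.0000 0.0000 0.0000 0.0000 0.0000
26.7351 17.6143 6.8496 0.0000 0.0000 0.0000 0.0000 0.0000 0.0000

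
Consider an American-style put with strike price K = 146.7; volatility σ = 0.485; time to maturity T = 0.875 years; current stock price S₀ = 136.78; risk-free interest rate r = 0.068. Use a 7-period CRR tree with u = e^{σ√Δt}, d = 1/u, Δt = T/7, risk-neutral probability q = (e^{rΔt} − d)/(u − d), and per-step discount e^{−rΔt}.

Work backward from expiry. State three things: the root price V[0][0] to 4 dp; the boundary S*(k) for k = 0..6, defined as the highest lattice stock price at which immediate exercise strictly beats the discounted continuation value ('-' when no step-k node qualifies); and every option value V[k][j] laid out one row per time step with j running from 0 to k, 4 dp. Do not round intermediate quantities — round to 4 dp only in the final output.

price = 26.9966
boundary = - - - 81.7735 97.0695 81.7735 97.0695
tree:
26.9966
37.5079 16.1785
50.3327 24.3898 7.6406
64.9265 35.5407 12.8384 2.1902
77.8121 49.6305 21.0283 4.2643 0.0000
88.6673 64.9265 33.2164 8.3025 0.0000 0.0000
97.8119 77.8121 49.6305 16.1651 0.0000 0.0000 0.0000
105.5156 88.6673 64.9265 31.4734 0.0000 0.0000 0.0000 0.0000

Δt=0.12500  u=1.18705  d=0.84242  q=0.48201  discount=0.99154
step 7 (expiry): payoffs max(K−S,0) = 105.5156 88.6673 64.9265 31.4734 0.0000 0.0000 0.0000 0.0000
step 6: (k=6,j=0): S=48.8881, (K−S)⁺=97.8119, hold=96.5703 ⇒ V=97.8119 exercise | (k=6,j=1): S=68.8879, (K−S)⁺=77.8121, hold=76.5705 ⇒ V=77.8121 exercise | (k=6,j=2): S=97.0695, (K−S)⁺=49.6305, hold=48.3889 ⇒ V=49.6305 exercise | (k=6,j=3): S=136.7800, (K−S)⁺=9.9200, hold=16.1651 ⇒ V=16.1651 continue | (k=6,j=4): S=192.7358, (K−S)⁺=0.0000, hold=0.0000 ⇒ V=0.0000 continue | (k=6,j=5): S=271.5829, (K−S)⁺=0.0000, hold=0.0000 ⇒ V=0.0000 continue | (k=6,j=6): S=382.6858, (K−S)⁺=0.0000, hold=0.0000 ⇒ V=0.0000 continue  boundary S*=97.0695
step 5: (k=5,j=0): S=58.0327, (K−S)⁺=88.6673, hold=87.4256 ⇒ V=88.6673 exercise | (k=5,j=1): S=81.7735, (K−S)⁺=64.9265, hold=63.6848 ⇒ V=64.9265 exercise | (k=5,j=2): S=115.2266, (K−S)⁺=31.4734, hold=33.2164 ⇒ V=33.2164 continue | (k=5,j=3): S=162.3650, (K−S)⁺=0.0000, hold=8.3025 ⇒ V=8.3025 continue | (k=5,j=4): S=228.7876, (K−S)⁺=0.0000, hold=0.0000 ⇒ V=0.0000 continue | (k=5,j=5): S=322.3832, (K−S)⁺=0.0000, hold=0.0000 ⇒ V=0.0000 continue  boundary S*=81.7735
step 4: (k=4,j=0): S=68.8879, (K−S)⁺=77.8121, hold=76.5705 ⇒ V=77.8121 exercise | (k=4,j=1): S=97.0695, (K−S)⁺=49.6305, hold=49.2219 ⇒ V=49.6305 exercise | (k=4,j=2): S=136.7800, (K−S)⁺=9.9200, hold=21.0283 ⇒ V=21.0283 continue | (k=4,j=3): S=192.7358, (K−S)⁺=0.0000, hold=4.2643 ⇒ V=4.2643 continue | (k=4,j=4): S=271.5829, (K−S)⁺=0.0000, hold=0.0000 ⇒ V=0.0000 continue  boundary S*=97.0695
step 3: (k=3,j=0): S=81.7735, (K−S)⁺=64.9265, hold=63.6848 ⇒ V=64.9265 exercise | (k=3,j=1): S=115.2266, (K−S)⁺=31.4734, hold=35.5407 ⇒ V=35.5407 continue | (k=3,j=2): S=162.3650, (K−S)⁺=0.0000, hold=12.8384 ⇒ V=12.8384 continue | (k=3,j=3): S=228.7876, (K−S)⁺=0.0000, hold=2.1902 ⇒ V=2.1902 continue  boundary S*=81.7735
step 2: (k=2,j=0): S=97.0695, (K−S)⁺=49.6305, hold=50.3327 ⇒ V=50.3327 continue | (k=2,j=1): S=136.7800, (K−S)⁺=9.9200, hold=24.3898 ⇒ V=24.3898 continue | (k=2,j=2): S=192.7358, (K−S)⁺=0.0000, hold=7.6406 ⇒ V=7.6406 continue  boundary S*=-
step 1: (k=1,j=0): S=115.2266, (K−S)⁺=31.4734, hold=37.5079 ⇒ V=37.5079 continue | (k=1,j=1): S=162.3650, (K−S)⁺=0.0000, hold=16.1785 ⇒ V=16.1785 continue  boundary S*=-
step 0: (k=0,j=0): S=136.7800, (K−S)⁺=9.9200, hold=26.9966 ⇒ V=26.9966 continue  boundary S*=-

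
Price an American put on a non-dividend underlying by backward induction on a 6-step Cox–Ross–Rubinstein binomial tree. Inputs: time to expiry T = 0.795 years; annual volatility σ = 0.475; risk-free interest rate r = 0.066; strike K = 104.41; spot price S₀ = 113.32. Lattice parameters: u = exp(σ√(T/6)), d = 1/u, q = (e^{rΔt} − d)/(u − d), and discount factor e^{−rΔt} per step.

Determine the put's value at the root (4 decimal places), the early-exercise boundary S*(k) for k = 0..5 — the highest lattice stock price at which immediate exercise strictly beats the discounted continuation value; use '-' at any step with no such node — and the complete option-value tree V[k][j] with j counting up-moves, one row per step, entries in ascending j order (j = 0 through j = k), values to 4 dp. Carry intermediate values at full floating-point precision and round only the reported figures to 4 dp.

price = 12.1354
boundary = - - - 67.4582 56.7471 67.4582
tree:
12.1354
18.2575 5.7812
26.5386 9.6961 1.6818
36.9518 15.8380 3.2761 0.0000
47.6629 24.9109 6.3821 0.0000 0.0000
56.6732 36.9518 12.4325 0.0000 0.0000 0.0000
64.2529 47.6629 24.2191 0.0000 0.0000 0.0000 0.0000

Δt=0.13250, u=1.18875, d=0.84122, q=0.48216, disc=e^(-rΔt)=0.99129
k=6 terminal: V=max(K-S,0) → 64.2529 47.6629 24.2191 0.0000 0.0000 0.0000 0.0000
k=5: j=0 S=47.7368 intr=56.6732 cont=55.7641 V=56.6732[EX]; j=1 S=67.4582 intr=36.9518 cont=36.0427 V=36.9518[EX]; j=2 S=95.3270 intr=9.0830 cont=12.4325 V=12.4325[hold]; j=3 S=134.7092 intr=0.0000 cont=0.0000 V=0.0000[hold]; j=4 S=190.3612 intr=0.0000 cont=0.0000 V=0.0000[hold]; j=5 S=269.0047 intr=0.0000 cont=0.0000 V=0.0000[hold]  S*(5)=67.4582
k=4: j=0 S=56.7471 intr=47.6629 cont=46.7538 V=47.6629[EX]; j=1 S=80.1909 intr=24.2191 cont=24.9109 V=24.9109[hold]; j=2 S=113.3200 intr=0.0000 cont=6.3821 V=6.3821[hold]; j=3 S=160.1356 intr=0.0000 cont=0.0000 V=0.0000[hold]; j=4 S=226.2920 intr=0.0000 cont=0.0000 V=0.0000[hold]  S*(4)=56.7471
k=3: j=0 S=67.4582 intr=36.9518 cont=36.3734 V=36.9518[EX]; j=1 S=95.3270 intr=9.0830 cont=15.8380 V=15.8380[hold]; j=2 S=134.7092 intr=0.0000 cont=3.2761 V=3.2761[hold]; j=3 S=190.3612 intr=0.0000 cont=0.0000 V=0.0000[hold]  S*(3)=67.4582
k=2: j=0 S=80.1909 intr=24.2191 cont=26.5386 V=26.5386[hold]; j=1 S=113.3200 intr=0.0000 cont=9.6961 V=9.6961[hold]; j=2 S=160.1356 intr=0.0000 cont=1.6818 V=1.6818[hold]  S*(2)=-
k=1: j=0 S=95.3270 intr=9.0830 cont=18.2575 V=18.2575[hold]; j=1 S=134.7092 intr=0.0000 cont=5.7812 V=5.7812[hold]  S*(1)=-
k=0: j=0 S=113.3200 intr=0.0000 cont=12.1354 V=12.1354[hold]  S*(0)=-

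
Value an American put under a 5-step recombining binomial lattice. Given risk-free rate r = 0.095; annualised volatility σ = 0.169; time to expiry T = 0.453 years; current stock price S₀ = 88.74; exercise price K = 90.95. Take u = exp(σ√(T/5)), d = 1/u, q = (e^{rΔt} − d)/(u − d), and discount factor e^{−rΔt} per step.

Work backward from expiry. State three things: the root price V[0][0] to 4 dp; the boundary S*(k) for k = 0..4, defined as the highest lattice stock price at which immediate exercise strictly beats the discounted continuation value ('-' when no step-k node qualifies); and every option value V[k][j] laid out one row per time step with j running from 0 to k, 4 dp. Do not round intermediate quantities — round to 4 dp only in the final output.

price = 3.8032
boundary = - 84.3388 80.1559 84.3388 80.1559
tree:
3.8032
6.6112 1.7615
10.7941 3.4786 0.5044
14.7696 6.6112 1.1892 0.0000
18.5479 10.7941 2.8039 0.0000 0.0000
22.1388 14.7696 6.6112 0.0000 0.0000 0.0000

params: Δt=0.09060 u=1.05218 d=0.95040 q=0.57221 e^(-rΔt)=0.99143
t_5 payoffs: 22.1388 14.7696 6.6112 0.0000 0.0000 0.0000
t_4: node(4,0) S=72.4021 payoff=18.5479 vs cont=17.7684 → 18.5479 [stop]  node(4,1) S=80.1559 payoff=10.7941 vs cont=10.0147 → 10.7941 [stop]  node(4,2) S=88.7400 payoff=2.2100 vs cont=2.8039 → 2.8039 [wait]  node(4,3) S=98.2434 payoff=0.0000 vs cont=0.0000 → 0.0000 [wait]  node(4,4) S=108.7646 payoff=0.0000 vs cont=0.0000 → 0.0000 [wait]  ⇒ S*(4)=80.1559
t_3: node(3,0) S=76.1804 payoff=14.7696 vs cont=13.9901 → 14.7696 [stop]  node(3,1) S=84.3388 payoff=6.6112 vs cont=6.1687 → 6.6112 [stop]  node(3,2) S=93.3709 payoff=0.0000 vs cont=1.1892 → 1.1892 [wait]  node(3,3) S=103.3702 payoff=0.0000 vs cont=0.0000 → 0.0000 [wait]  ⇒ S*(3)=84.3388
t_2: node(2,0) S=80.1559 payoff=10.7941 vs cont=10.0147 → 10.7941 [stop]  node(2,1) S=88.7400 payoff=2.2100 vs cont=3.4786 → 3.4786 [wait]  node(2,2) S=98.2434 payoff=0.0000 vs cont=0.5044 → 0.5044 [wait]  ⇒ S*(2)=80.1559
t_1: node(1,0) S=84.3388 payoff=6.6112 vs cont=6.5514 → 6.6112 [stop]  node(1,1) S=93.3709 payoff=0.0000 vs cont=1.7615 → 1.7615 [wait]  ⇒ S*(1)=84.3388
t_0: node(0,0) S=88.7400 payoff=2.2100 vs cont=3.8032 → 3.8032 [wait]  ⇒ S*(0)=-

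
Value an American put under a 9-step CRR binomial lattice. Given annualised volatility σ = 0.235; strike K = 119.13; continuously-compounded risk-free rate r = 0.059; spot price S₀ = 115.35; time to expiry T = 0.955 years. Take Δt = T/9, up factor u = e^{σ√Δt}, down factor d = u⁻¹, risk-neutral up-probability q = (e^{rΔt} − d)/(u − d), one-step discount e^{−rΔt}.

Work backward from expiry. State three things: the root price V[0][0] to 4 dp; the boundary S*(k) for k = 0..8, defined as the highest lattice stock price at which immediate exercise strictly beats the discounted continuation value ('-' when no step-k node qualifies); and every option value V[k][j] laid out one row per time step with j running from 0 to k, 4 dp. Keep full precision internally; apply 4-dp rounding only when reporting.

price = 10.0674
boundary = - - - 91.6814 98.9753 91.6814 98.9753 91.6814 98.9753
tree:
10.0674
14.5251 6.1041
20.3125 9.3972 3.1602
27.4486 14.0185 5.2760 1.2595
34.2050 20.1547 8.5649 2.3261 0.2975
40.4634 27.4486 13.4281 4.2120 0.6260 0.0000
46.2607 34.2050 20.1547 7.4264 1.3175 0.0000 0.0000
51.6307 40.4634 27.4486 12.6030 2.7727 0.0000 0.0000 0.0000
56.6050 46.2607 34.2050 20.1547 5.8353 0.0000 0.0000 0.0000 0.0000
61.2127 51.6307 40.4634 27.4486 12.2806 0.0000 0.0000 0.0000 0.0000 0.0000

params: Δt=0.10611 u=1.07956 d=0.92631 q=0.52185 e^(-rΔt)=0.99376
t_9 payoffs: 61.2127 51.6307 40.4634 27.4486 12.2806 0.0000 0.0000 0.0000 0.0000 0.0000
t_8: node(8,0) S=62.5250 payoff=56.6050 vs cont=55.8615 → 56.6050 [stop]  node(8,1) S=72.8693 payoff=46.2607 vs cont=45.5172 → 46.2607 [stop]  node(8,2) S=84.9250 payoff=34.2050 vs cont=33.4615 → 34.2050 [stop]  node(8,3) S=98.9753 payoff=20.1547 vs cont=19.4113 → 20.1547 [stop]  node(8,4) S=115.3500 payoff=3.7800 vs cont=5.8353 → 5.8353 [wait]  node(8,5) S=134.4338 payoff=0.0000 vs cont=0.0000 → 0.0000 [wait]  node(8,6) S=156.6749 payoff=0.0000 vs cont=0.0000 → 0.0000 [wait]  node(8,7) S=182.5957 payoff=0.0000 vs cont=0.0000 → 0.0000 [wait]  node(8,8) S=212.8048 payoff=0.0000 vs cont=0.0000 → 0.0000 [wait]  ⇒ S*(8)=98.9753
t_7: node(7,0) S=67.4993 payoff=51.6307 vs cont=50.8872 → 51.6307 [stop]  node(7,1) S=78.6666 payoff=40.4634 vs cont=39.7199 → 40.4634 [stop]  node(7,2) S=91.6814 payoff=27.4486 vs cont=26.7051 → 27.4486 [stop]  node(7,3) S=106.8494 payoff=12.2806 vs cont=12.6030 → 12.6030 [wait]  node(7,4) S=124.5269 payoff=0.0000 vs cont=2.7727 → 2.7727 [wait]  node(7,5) S=145.1289 payoff=0.0000 vs cont=0.0000 → 0.0000 [wait]  node(7,6) S=169.1395 payoff=0.0000 vs cont=0.0000 → 0.0000 [wait]  node(7,7) S=197.1224 payoff=0.0000 vs cont=0.0000 → 0.0000 [wait]  ⇒ S*(7)=91.6814
t_6: node(6,0) S=72.8693 payoff=46.2607 vs cont=45.5172 → 46.2607 [stop]  node(6,1) S=84.9250 payoff=34.2050 vs cont=33.4615 → 34.2050 [stop]  node(6,2) S=98.9753 payoff=20.1547 vs cont=19.5784 → 20.1547 [stop]  node(6,3) S=115.3500 payoff=3.7800 vs cont=7.4264 → 7.4264 [wait]  node(6,4) S=134.4338 payoff=0.0000 vs cont=1.3175 → 1.3175 [wait]  node(6,5) S=156.6749 payoff=0.0000 vs cont=0.0000 → 0.0000 [wait]  node(6,6) S=182.5957 payoff=0.0000 vs cont=0.0000 → 0.0000 [wait]  ⇒ S*(6)=98.9753
t_5: node(5,0) S=78.6666 payoff=40.4634 vs cont=39.7199 → 40.4634 [stop]  node(5,1) S=91.6814 payoff=27.4486 vs cont=26.7051 → 27.4486 [stop]  node(5,2) S=106.8494 payoff=12.2806 vs cont=13.4281 → 13.4281 [wait]  node(5,3) S=124.5269 payoff=0.0000 vs cont=4.2120 → 4.2120 [wait]  node(5,4) S=145.1289 payoff=0.0000 vs cont=0.6260 → 0.6260 [wait]  node(5,5) S=169.1395 payoff=0.0000 vs cont=0.0000 → 0.0000 [wait]  ⇒ S*(5)=91.6814
t_4: node(4,0) S=84.9250 payoff=34.2050 vs cont=33.4615 → 34.2050 [stop]  node(4,1) S=98.9753 payoff=20.1547 vs cont=20.0063 → 20.1547 [stop]  node(4,2) S=115.3500 payoff=3.7800 vs cont=8.5649 → 8.5649 [wait]  node(4,3) S=134.4338 payoff=0.0000 vs cont=2.3261 → 2.3261 [wait]  node(4,4) S=156.6749 payoff=0.0000 vs cont=0.2975 → 0.2975 [wait]  ⇒ S*(4)=98.9753
t_3: node(3,0) S=91.6814 payoff=27.4486 vs cont=26.7051 → 27.4486 [stop]  node(3,1) S=106.8494 payoff=12.2806 vs cont=14.0185 → 14.0185 [wait]  node(3,2) S=124.5269 payoff=0.0000 vs cont=5.2760 → 5.2760 [wait]  node(3,3) S=145.1289 payoff=0.0000 vs cont=1.2595 → 1.2595 [wait]  ⇒ S*(3)=91.6814
t_2: node(2,0) S=98.9753 payoff=20.1547 vs cont=20.3125 → 20.3125 [wait]  node(2,1) S=115.3500 payoff=3.7800 vs cont=9.3972 → 9.3972 [wait]  node(2,2) S=134.4338 payoff=0.0000 vs cont=3.1602 → 3.1602 [wait]  ⇒ S*(2)=-
t_1: node(1,0) S=106.8494 payoff=12.2806 vs cont=14.5251 → 14.5251 [wait]  node(1,1) S=124.5269 payoff=0.0000 vs cont=6.1041 → 6.1041 [wait]  ⇒ S*(1)=-
t_0: node(0,0) S=115.3500 payoff=3.7800 vs cont=10.0674 → 10.0674 [wait]  ⇒ S*(0)=-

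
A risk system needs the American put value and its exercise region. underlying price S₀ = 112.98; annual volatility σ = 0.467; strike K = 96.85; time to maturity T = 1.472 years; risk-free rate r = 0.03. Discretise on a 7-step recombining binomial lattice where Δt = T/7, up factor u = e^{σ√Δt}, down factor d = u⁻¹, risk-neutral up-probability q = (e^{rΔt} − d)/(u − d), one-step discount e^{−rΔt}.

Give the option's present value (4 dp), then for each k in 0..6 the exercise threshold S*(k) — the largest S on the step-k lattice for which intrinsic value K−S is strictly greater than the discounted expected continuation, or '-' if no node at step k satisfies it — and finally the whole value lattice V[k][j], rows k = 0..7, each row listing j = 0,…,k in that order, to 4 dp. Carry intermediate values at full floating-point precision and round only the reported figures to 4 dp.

price = 14.5485
boundary = - - - - 47.9713 59.4274 73.6193
tree:
14.5485
20.7178 7.5444
28.6566 11.7324 2.7577
38.2517 17.8460 4.7547 0.4638
48.8787 26.3678 8.1404 0.8665 0.0000
58.1263 37.4226 13.8214 1.6188 0.0000 0.0000
65.5912 48.8787 23.2307 3.0242 0.0000 0.0000 0.0000
71.6171 58.1263 37.4226 5.6496 0.0000 0.0000 0.0000 0.0000

params: Δt=0.21029 u=1.23881 d=0.80723 q=0.46133 e^(-rΔt)=0.99371
t_7 payoffs: 71.6171 58.1263 37.4226 5.6496 0.0000 0.0000 0.0000 0.0000
t_6: node(6,0) S=31.2588 payoff=65.5912 vs cont=64.9822 → 65.5912 [stop]  node(6,1) S=47.9713 payoff=48.8787 vs cont=48.2696 → 48.8787 [stop]  node(6,2) S=73.6193 payoff=23.2307 vs cont=22.6216 → 23.2307 [stop]  node(6,3) S=112.9800 payoff=0.0000 vs cont=3.0242 → 3.0242 [wait]  node(6,4) S=173.3850 payoff=0.0000 vs cont=0.0000 → 0.0000 [wait]  node(6,5) S=266.0856 payoff=0.0000 vs cont=0.0000 → 0.0000 [wait]  node(6,6) S=408.3488 payoff=0.0000 vs cont=0.0000 → 0.0000 [wait]  ⇒ S*(6)=73.6193
t_5: node(5,0) S=38.7237 payoff=58.1263 vs cont=57.5172 → 58.1263 [stop]  node(5,1) S=59.4274 payoff=37.4226 vs cont=36.8135 → 37.4226 [stop]  node(5,2) S=91.2004 payoff=5.6496 vs cont=13.8214 → 13.8214 [wait]  node(5,3) S=139.9608 payoff=0.0000 vs cont=1.6188 → 1.6188 [wait]  node(5,4) S=214.7912 payoff=0.0000 vs cont=0.0000 → 0.0000 [wait]  node(5,5) S=329.6297 payoff=0.0000 vs cont=0.0000 → 0.0000 [wait]  ⇒ S*(5)=59.4274
t_4: node(4,0) S=47.9713 payoff=48.8787 vs cont=48.2696 → 48.8787 [stop]  node(4,1) S=73.6193 payoff=23.2307 vs cont=26.3678 → 26.3678 [wait]  node(4,2) S=112.9800 payoff=0.0000 vs cont=8.1404 → 8.1404 [wait]  node(4,3) S=173.3850 payoff=0.0000 vs cont=0.8665 → 0.8665 [wait]  node(4,4) S=266.0856 payoff=0.0000 vs cont=0.0000 → 0.0000 [wait]  ⇒ S*(4)=47.9713
t_3: node(3,0) S=59.4274 payoff=37.4226 vs cont=38.2517 → 38.2517 [wait]  node(3,1) S=91.2004 payoff=5.6496 vs cont=17.8460 → 17.8460 [wait]  node(3,2) S=139.9608 payoff=0.0000 vs cont=4.7547 → 4.7547 [wait]  node(3,3) S=214.7912 payoff=0.0000 vs cont=0.4638 → 0.4638 [wait]  ⇒ S*(3)=-
t_2: node(2,0) S=73.6193 payoff=23.2307 vs cont=28.6566 → 28.6566 [wait]  node(2,1) S=112.9800 payoff=0.0000 vs cont=11.7324 → 11.7324 [wait]  node(2,2) S=173.3850 payoff=0.0000 vs cont=2.7577 → 2.7577 [wait]  ⇒ S*(2)=-
t_1: node(1,0) S=91.2004 payoff=5.6496 vs cont=20.7178 → 20.7178 [wait]  node(1,1) S=139.9608 payoff=0.0000 vs cont=7.5444 → 7.5444 [wait]  ⇒ S*(1)=-
t_0: node(0,0) S=112.9800 payoff=0.0000 vs cont=14.5485 → 14.5485 [wait]  ⇒ S*(0)=-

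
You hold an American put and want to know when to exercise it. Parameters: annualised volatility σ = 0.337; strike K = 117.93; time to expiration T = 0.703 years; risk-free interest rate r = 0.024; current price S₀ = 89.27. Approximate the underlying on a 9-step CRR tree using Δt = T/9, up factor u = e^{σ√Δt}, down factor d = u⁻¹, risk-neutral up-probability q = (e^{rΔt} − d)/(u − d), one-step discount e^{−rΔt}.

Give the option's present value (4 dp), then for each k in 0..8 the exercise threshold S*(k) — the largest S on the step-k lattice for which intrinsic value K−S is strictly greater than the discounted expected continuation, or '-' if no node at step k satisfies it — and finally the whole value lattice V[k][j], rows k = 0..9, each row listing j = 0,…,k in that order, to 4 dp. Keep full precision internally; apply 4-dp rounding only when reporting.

params: Δt=0.07811 u=1.09876 d=0.91011 q=0.48642 e^(-rΔt)=0.99813
t_9 payoffs: 79.6858 71.7585 62.1879 50.6335 36.6842 19.8433 0.0000 0.0000 0.0000 0.0000
t_8: node(8,0) S=42.0213 payoff=75.9087 vs cont=75.6878 → 75.9087 [stop]  node(8,1) S=50.7316 payoff=67.1984 vs cont=66.9775 → 67.1984 [stop]  node(8,2) S=61.2474 payoff=56.6826 vs cont=56.4617 → 56.6826 [stop]  node(8,3) S=73.9429 payoff=43.9871 vs cont=43.7662 → 43.9871 [stop]  node(8,4) S=89.2700 payoff=28.6600 vs cont=28.4391 → 28.6600 [stop]  node(8,5) S=107.7741 payoff=10.1559 vs cont=10.1721 → 10.1721 [wait]  node(8,6) S=130.1138 payoff=0.0000 vs cont=0.0000 → 0.0000 [wait]  node(8,7) S=157.0841 payoff=0.0000 vs cont=0.0000 → 0.0000 [wait]  node(8,8) S=189.6449 payoff=0.0000 vs cont=0.0000 → 0.0000 [wait]  ⇒ S*(8)=89.2700
t_7: node(7,0) S=46.1715 payoff=71.7585 vs cont=71.5376 → 71.7585 [stop]  node(7,1) S=55.7421 payoff=62.1879 vs cont=61.9670 → 62.1879 [stop]  node(7,2) S=67.2965 payoff=50.6335 vs cont=50.4127 → 50.6335 [stop]  node(7,3) S=81.2458 payoff=36.6842 vs cont=36.4633 → 36.6842 [stop]  node(7,4) S=98.0867 payoff=19.8433 vs cont=19.6303 → 19.8433 [stop]  node(7,5) S=118.4183 payoff=0.0000 vs cont=5.2144 → 5.2144 [wait]  node(7,6) S=142.9644 payoff=0.0000 vs cont=0.0000 → 0.0000 [wait]  node(7,7) S=172.5984 payoff=0.0000 vs cont=0.0000 → 0.0000 [wait]  ⇒ S*(7)=98.0867
t_6: node(6,0) S=50.7316 payoff=67.1984 vs cont=66.9775 → 67.1984 [stop]  node(6,1) S=61.2474 payoff=56.6826 vs cont=56.4617 → 56.6826 [stop]  node(6,2) S=73.9429 payoff=43.9871 vs cont=43.7662 → 43.9871 [stop]  node(6,3) S=89.2700 payoff=28.6600 vs cont=28.4391 → 28.6600 [stop]  node(6,4) S=107.7741 payoff=10.1559 vs cont=12.7037 → 12.7037 [wait]  node(6,5) S=130.1138 payoff=0.0000 vs cont=2.6730 → 2.6730 [wait]  node(6,6) S=157.0841 payoff=0.0000 vs cont=0.0000 → 0.0000 [wait]  ⇒ S*(6)=89.2700
t_5: node(5,0) S=55.7421 payoff=62.1879 vs cont=61.9670 → 62.1879 [stop]  node(5,1) S=67.2965 payoff=50.6335 vs cont=50.4127 → 50.6335 [stop]  node(5,2) S=81.2458 payoff=36.6842 vs cont=36.4633 → 36.6842 [stop]  node(5,3) S=98.0867 payoff=19.8433 vs cont=20.8595 → 20.8595 [wait]  node(5,4) S=118.4183 payoff=0.0000 vs cont=7.8100 → 7.8100 [wait]  node(5,5) S=142.9644 payoff=0.0000 vs cont=1.3702 → 1.3702 [wait]  ⇒ S*(5)=81.2458
t_4: node(4,0) S=61.2474 payoff=56.6826 vs cont=56.4617 → 56.6826 [stop]  node(4,1) S=73.9429 payoff=43.9871 vs cont=43.7662 → 43.9871 [stop]  node(4,2) S=89.2700 payoff=28.6600 vs cont=28.9325 → 28.9325 [wait]  node(4,3) S=107.7741 payoff=10.1559 vs cont=14.4848 → 14.4848 [wait]  node(4,4) S=130.1138 payoff=0.0000 vs cont=4.6688 → 4.6688 [wait]  ⇒ S*(4)=73.9429
t_3: node(3,0) S=67.2965 payoff=50.6335 vs cont=50.4127 → 50.6335 [stop]  node(3,1) S=81.2458 payoff=36.6842 vs cont=36.5956 → 36.6842 [stop]  node(3,2) S=98.0867 payoff=19.8433 vs cont=21.8638 → 21.8638 [wait]  node(3,3) S=118.4183 payoff=0.0000 vs cont=9.6919 → 9.6919 [wait]  ⇒ S*(3)=81.2458
t_2: node(2,0) S=73.9429 payoff=43.9871 vs cont=43.7662 → 43.9871 [stop]  node(2,1) S=89.2700 payoff=28.6600 vs cont=29.4201 → 29.4201 [wait]  node(2,2) S=107.7741 payoff=10.1559 vs cont=15.9133 → 15.9133 [wait]  ⇒ S*(2)=73.9429
t_1: node(1,0) S=81.2458 payoff=36.6842 vs cont=36.8323 → 36.8323 [wait]  node(1,1) S=98.0867 payoff=19.8433 vs cont=22.8074 → 22.8074 [wait]  ⇒ S*(1)=-
t_0: node(0,0) S=89.2700 payoff=28.6600 vs cont=29.9541 → 29.9541 [wait]  ⇒ S*(0)=-

price = 29.9541
boundary = - - 73.9429 81.2458 73.9429 81.2458 89.2700 98.0867 89.2700
tree:
29.9541
36.8323 22.8074
43.9871 29.4201 15.9133
50.6335 36.6842 21.8638 9.6919
56.6826 43.9871 28.9325 14.4848 4.6688
62.1879 50.6335 36.6842 20.8595 7.8100 1.3702
67.1984 56.6826 43.9871 28.6600 12.7037 2.6730 0.0000
71.7585 62.1879 50.6335 36.6842 19.8433 5.2144 0.0000 0.0000
75.9087 67.1984 56.6826 43.9871 28.6600 10.1721 0.0000 0.0000 0.0000
79.6858 71.7585 62.1879 50.6335 36.6842 19.8433 0.0000 0.0000 0.0000 0.0000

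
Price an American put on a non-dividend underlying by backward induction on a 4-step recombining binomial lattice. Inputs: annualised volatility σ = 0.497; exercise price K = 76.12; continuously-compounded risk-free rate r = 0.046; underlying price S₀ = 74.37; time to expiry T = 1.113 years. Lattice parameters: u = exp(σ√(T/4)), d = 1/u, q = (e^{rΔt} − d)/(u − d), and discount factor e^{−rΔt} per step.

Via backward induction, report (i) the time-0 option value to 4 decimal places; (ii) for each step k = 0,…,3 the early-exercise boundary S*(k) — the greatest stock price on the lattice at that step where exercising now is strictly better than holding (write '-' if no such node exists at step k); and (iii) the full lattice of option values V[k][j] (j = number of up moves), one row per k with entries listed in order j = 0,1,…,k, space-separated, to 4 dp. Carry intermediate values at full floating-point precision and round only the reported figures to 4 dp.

price = 14.3462
boundary = - - 44.0235 57.2191
tree:
14.3462
21.9066 5.8421
32.0965 10.5167 0.4990
42.2490 18.9009 0.9345 0.0000
50.0602 32.0965 1.7500 0.0000 0.0000

Δt=0.27825, u=1.29974, d=0.76938, q=0.45912, disc=e^(-rΔt)=0.98728
k=4 terminal: V=max(K-S,0) → 50.0602 32.0965 1.7500 0.0000 0.0000
k=3: j=0 S=33.8710 intr=42.2490 cont=41.2809 V=42.2490[EX]; j=1 S=57.2191 intr=18.9009 cont=17.9328 V=18.9009[EX]; j=2 S=96.6617 intr=0.0000 cont=0.9345 V=0.9345[hold]; j=3 S=163.2930 intr=0.0000 cont=0.0000 V=0.0000[hold]  S*(3)=57.2191
k=2: j=0 S=44.0235 intr=32.0965 cont=31.1284 V=32.0965[EX]; j=1 S=74.3700 intr=1.7500 cont=10.5167 V=10.5167[hold]; j=2 S=125.6351 intr=0.0000 cont=0.4990 V=0.4990[hold]  S*(2)=44.0235
k=1: j=0 S=57.2191 intr=18.9009 cont=21.9066 V=21.9066[hold]; j=1 S=96.6617 intr=0.0000 cont=5.8421 V=5.8421[hold]  S*(1)=-
k=0: j=0 S=74.3700 intr=1.7500 cont=14.3462 V=14.3462[hold]  S*(0)=-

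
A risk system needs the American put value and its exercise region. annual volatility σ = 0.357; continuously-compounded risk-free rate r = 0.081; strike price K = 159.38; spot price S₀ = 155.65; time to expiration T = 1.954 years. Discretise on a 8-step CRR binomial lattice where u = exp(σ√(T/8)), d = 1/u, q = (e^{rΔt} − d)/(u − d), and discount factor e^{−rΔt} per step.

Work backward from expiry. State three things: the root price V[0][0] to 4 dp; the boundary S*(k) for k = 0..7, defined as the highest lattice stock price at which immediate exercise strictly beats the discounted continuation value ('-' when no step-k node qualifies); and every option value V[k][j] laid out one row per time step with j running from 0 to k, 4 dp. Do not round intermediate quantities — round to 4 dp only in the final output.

price = 23.2462
boundary = - - 109.3703 91.6800 109.3703 91.6800 109.3703 130.4741
tree:
23.2462
34.6456 13.3024
50.0097 21.3727 6.1396
67.7000 33.3107 10.8432 1.9020
82.5290 50.0097 18.7150 3.7734 0.1949
94.9594 67.7000 31.3020 7.4641 0.4077 0.0000
105.3792 82.5290 50.0097 14.7160 0.8526 0.0000 0.0000
114.1137 94.9594 67.7000 28.9059 1.7833 0.0000 0.0000 0.0000
121.4354 105.3792 82.5290 50.0097 3.7300 0.0000 0.0000 0.0000 0.0000

Δt=0.24425  u=1.19296  d=0.83825  q=0.51234  discount=0.98041
step 8 (expiry): payoffs max(K−S,0) = 121.4354 105.3792 82.5290 50.0097 3.7300 0.0000 0.0000 0.0000 0.0000
step 7: (k=7,j=0): S=45.2663, (K−S)⁺=114.1137, hold=110.9915 ⇒ V=114.1137 exercise | (k=7,j=1): S=64.4206, (K−S)⁺=94.9594, hold=91.8372 ⇒ V=94.9594 exercise | (k=7,j=2): S=91.6800, (K−S)⁺=67.7000, hold=64.5778 ⇒ V=67.7000 exercise | (k=7,j=3): S=130.4741, (K−S)⁺=28.9059, hold=25.7837 ⇒ V=28.9059 exercise | (k=7,j=4): S=185.6838, (K−S)⁺=0.0000, hold=1.7833 ⇒ V=1.7833 continue | (k=7,j=5): S=264.2553, (K−S)⁺=0.0000, hold=0.0000 ⇒ V=0.0000 continue | (k=7,j=6): S=376.0742, (K−S)⁺=0.0000, hold=0.0000 ⇒ V=0.0000 continue | (k=7,j=7): S=535.2089, (K−S)⁺=0.0000, hold=0.0000 ⇒ V=0.0000 continue  boundary S*=130.4741
step 6: (k=6,j=0): S=54.0008, (K−S)⁺=105.3792, hold=102.2570 ⇒ V=105.3792 exercise | (k=6,j=1): S=76.8510, (K−S)⁺=82.5290, hold=79.4068 ⇒ V=82.5290 exercise | (k=6,j=2): S=109.3703, (K−S)⁺=50.0097, hold=46.8875 ⇒ V=50.0097 exercise | (k=6,j=3): S=155.6500, (K−S)⁺=3.7300, hold=14.7160 ⇒ V=14.7160 continue | (k=6,j=4): S=221.5128, (K−S)⁺=0.0000, hold=0.8526 ⇒ V=0.8526 continue | (k=6,j=5): S=315.2453, (K−S)⁺=0.0000, hold=0.0000 ⇒ V=0.0000 continue | (k=6,j=6): S=448.6404, (K−S)⁺=0.0000, hold=0.0000 ⇒ V=0.0000 continue  boundary S*=109.3703
step 5: (k=5,j=0): S=64.4206, (K−S)⁺=94.9594, hold=91.8372 ⇒ V=94.9594 exercise | (k=5,j=1): S=91.6800, (K−S)⁺=67.7000, hold=64.5778 ⇒ V=67.7000 exercise | (k=5,j=2): S=130.4741, (K−S)⁺=28.9059, hold=31.3020 ⇒ V=31.3020 continue | (k=5,j=3): S=185.6838, (K−S)⁺=0.0000, hold=7.4641 ⇒ V=7.4641 continue | (k=5,j=4): S=264.2553, (K−S)⁺=0.0000, hold=0.4077 ⇒ V=0.4077 continue | (k=5,j=5): S=376.0742, (K−S)⁺=0.0000, hold=0.0000 ⇒ V=0.0000 continue  boundary S*=91.6800
step 4: (k=4,j=0): S=76.8510, (K−S)⁺=82.5290, hold=79.4068 ⇒ V=82.5290 exercise | (k=4,j=1): S=109.3703, (K−S)⁺=50.0097, hold=48.0910 ⇒ V=50.0097 exercise | (k=4,j=2): S=155.6500, (K−S)⁺=3.7300, hold=18.7150 ⇒ V=18.7150 continue | (k=4,j=3): S=221.5128, (K−S)⁺=0.0000, hold=3.7734 ⇒ V=3.7734 continue | (k=4,j=4): S=315.2453, (K−S)⁺=0.0000, hold=0.1949 ⇒ V=0.1949 continue  boundary S*=109.3703
step 3: (k=3,j=0): S=91.6800, (K−S)⁺=67.7000, hold=64.5778 ⇒ V=67.7000 exercise | (k=3,j=1): S=130.4741, (K−S)⁺=28.9059, hold=33.3107 ⇒ V=33.3107 continue | (k=3,j=2): S=185.6838, (K−S)⁺=0.0000, hold=10.8432 ⇒ V=10.8432 continue | (k=3,j=3): S=264.2553, (K−S)⁺=0.0000, hold=1.9020 ⇒ V=1.9020 continue  boundary S*=91.6800
step 2: (k=2,j=0): S=109.3703, (K−S)⁺=50.0097, hold=49.1000 ⇒ V=50.0097 exercise | (k=2,j=1): S=155.6500, (K−S)⁺=3.7300, hold=21.3727 ⇒ V=21.3727 continue | (k=2,j=2): S=221.5128, (K−S)⁺=0.0000, hold=6.1396 ⇒ V=6.1396 continue  boundary S*=109.3703
step 1: (k=1,j=0): S=130.4741, (K−S)⁺=28.9059, hold=34.6456 ⇒ V=34.6456 continue | (k=1,j=1): S=185.6838, (K−S)⁺=0.0000, hold=13.3024 ⇒ V=13.3024 continue  boundary S*=-
step 0: (k=0,j=0): S=155.6500, (K−S)⁺=3.7300, hold=23.2462 ⇒ V=23.2462 continue  boundary S*=-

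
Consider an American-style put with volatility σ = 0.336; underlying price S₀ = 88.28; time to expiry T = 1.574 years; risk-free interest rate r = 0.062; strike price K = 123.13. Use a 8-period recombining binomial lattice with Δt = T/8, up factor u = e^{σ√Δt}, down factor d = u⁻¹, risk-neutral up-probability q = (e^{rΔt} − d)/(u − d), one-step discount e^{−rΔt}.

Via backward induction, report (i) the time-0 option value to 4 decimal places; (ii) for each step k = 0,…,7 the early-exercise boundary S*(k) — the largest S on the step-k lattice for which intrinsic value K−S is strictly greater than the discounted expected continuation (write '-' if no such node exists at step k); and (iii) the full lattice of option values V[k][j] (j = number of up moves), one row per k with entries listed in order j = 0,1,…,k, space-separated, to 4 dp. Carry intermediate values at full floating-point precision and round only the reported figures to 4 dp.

price = 35.5947
boundary = - 76.0564 65.5254 76.0564 88.2800 76.0564 88.2800 102.4681
tree:
35.5947
47.0736 25.1576
57.6046 35.0590 16.0197
66.6775 47.0736 24.0812 8.4710
74.4941 57.6046 34.8500 14.0628 3.1705
81.2284 66.6775 47.0736 22.6317 5.9669 0.4938
87.0302 74.4941 57.6046 34.8500 11.1505 1.0075 0.0000
92.0287 81.2284 66.6775 47.0736 20.6619 2.0555 0.0000 0.0000
96.3351 87.0302 74.4941 57.6046 34.8500 4.1935 0.0000 0.0000 0.0000

Δt=0.19675, u=1.16072, d=0.86154, q=0.50383, disc=e^(-rΔt)=0.98788
k=8 terminal: V=max(K-S,0) → 96.3351 87.0302 74.4941 57.6046 34.8500 4.1935 0.0000 0.0000 0.0000
k=7: j=0 S=31.1013 intr=92.0287 cont=90.5359 V=92.0287[EX]; j=1 S=41.9016 intr=81.2284 cont=79.7355 V=81.2284[EX]; j=2 S=56.4525 intr=66.6775 cont=65.1846 V=66.6775[EX]; j=3 S=76.0564 intr=47.0736 cont=45.5807 V=47.0736[EX]; j=4 S=102.4681 intr=20.6619 cont=19.1690 V=20.6619[EX]; j=5 S=138.0516 intr=0.0000 cont=2.0555 V=2.0555[hold]; j=6 S=185.9919 intr=0.0000 cont=0.0000 V=0.0000[hold]; j=7 S=250.5801 intr=0.0000 cont=0.0000 V=0.0000[hold]  S*(7)=102.4681
k=6: j=0 S=36.0998 intr=87.0302 cont=85.5374 V=87.0302[EX]; j=1 S=48.6359 intr=74.4941 cont=73.0012 V=74.4941[EX]; j=2 S=65.5254 intr=57.6046 cont=56.1117 V=57.6046[EX]; j=3 S=88.2800 intr=34.8500 cont=33.3571 V=34.8500[EX]; j=4 S=118.9365 intr=4.1935 cont=11.1505 V=11.1505[hold]; j=5 S=160.2388 intr=0.0000 cont=1.0075 V=1.0075[hold]; j=6 S=215.8839 intr=0.0000 cont=0.0000 V=0.0000[hold]  S*(6)=88.2800
k=5: j=0 S=41.9016 intr=81.2284 cont=79.7355 V=81.2284[EX]; j=1 S=56.4525 intr=66.6775 cont=65.1846 V=66.6775[EX]; j=2 S=76.0564 intr=47.0736 cont=45.5807 V=47.0736[EX]; j=3 S=102.4681 intr=20.6619 cont=22.6317 V=22.6317[hold]; j=4 S=138.0516 intr=0.0000 cont=5.9669 V=5.9669[hold]; j=5 S=185.9919 intr=0.0000 cont=0.4938 V=0.4938[hold]  S*(5)=76.0564
k=4: j=0 S=48.6359 intr=74.4941 cont=73.0012 V=74.4941[EX]; j=1 S=65.5254 intr=57.6046 cont=56.1117 V=57.6046[EX]; j=2 S=88.2800 intr=34.8500 cont=34.3375 V=34.8500[EX]; j=3 S=118.9365 intr=4.1935 cont=14.0628 V=14.0628[hold]; j=4 S=160.2388 intr=0.0000 cont=3.1705 V=3.1705[hold]  S*(4)=88.2800
k=3: j=0 S=56.4525 intr=66.6775 cont=65.1846 V=66.6775[EX]; j=1 S=76.0564 intr=47.0736 cont=45.5807 V=47.0736[EX]; j=2 S=102.4681 intr=20.6619 cont=24.0812 V=24.0812[hold]; j=3 S=138.0516 intr=0.0000 cont=8.4710 V=8.4710[hold]  S*(3)=76.0564
k=2: j=0 S=65.5254 intr=57.6046 cont=56.1117 V=57.6046[EX]; j=1 S=88.2800 intr=34.8500 cont=35.0590 V=35.0590[hold]; j=2 S=118.9365 intr=4.1935 cont=16.0197 V=16.0197[hold]  S*(2)=65.5254
k=1: j=0 S=76.0564 intr=47.0736 cont=45.6847 V=47.0736[EX]; j=1 S=102.4681 intr=20.6619 cont=25.1576 V=25.1576[hold]  S*(1)=76.0564
k=0: j=0 S=88.2800 intr=34.8500 cont=35.5947 V=35.5947[hold]  S*(0)=-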